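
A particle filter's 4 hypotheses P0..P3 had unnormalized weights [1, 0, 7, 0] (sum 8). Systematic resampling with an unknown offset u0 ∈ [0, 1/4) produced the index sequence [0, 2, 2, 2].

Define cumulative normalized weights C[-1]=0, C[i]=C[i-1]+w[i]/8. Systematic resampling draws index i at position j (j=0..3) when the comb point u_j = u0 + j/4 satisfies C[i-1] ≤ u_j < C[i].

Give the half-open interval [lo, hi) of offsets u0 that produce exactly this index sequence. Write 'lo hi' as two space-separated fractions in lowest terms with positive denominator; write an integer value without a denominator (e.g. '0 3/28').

C = [1/8, 1/8, 1, 1]
j=0 picked index 0: u0 ∈ [0, 1/8)
j=1 picked index 2: u0 ∈ [-1/8, 3/4)
j=2 picked index 2: u0 ∈ [-3/8, 1/2)
j=3 picked index 2: u0 ∈ [-5/8, 1/4)
intersection: [0, 1/8)

0 1/8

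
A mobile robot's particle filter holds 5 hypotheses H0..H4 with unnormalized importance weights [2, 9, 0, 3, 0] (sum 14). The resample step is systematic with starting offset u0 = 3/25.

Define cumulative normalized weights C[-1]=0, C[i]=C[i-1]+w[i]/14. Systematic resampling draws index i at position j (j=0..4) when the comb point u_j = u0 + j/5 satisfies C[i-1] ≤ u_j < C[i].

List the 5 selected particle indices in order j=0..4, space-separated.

C = [1/7, 11/14, 11/14, 1, 1]
j=0: u_0=3/25 ∈ [0, 1/7) → index 0
j=1: u_1=8/25 ∈ [1/7, 11/14) → index 1
j=2: u_2=13/25 ∈ [1/7, 11/14) → index 1
j=3: u_3=18/25 ∈ [1/7, 11/14) → index 1
j=4: u_4=23/25 ∈ [11/14, 1) → index 3

0 1 1 1 3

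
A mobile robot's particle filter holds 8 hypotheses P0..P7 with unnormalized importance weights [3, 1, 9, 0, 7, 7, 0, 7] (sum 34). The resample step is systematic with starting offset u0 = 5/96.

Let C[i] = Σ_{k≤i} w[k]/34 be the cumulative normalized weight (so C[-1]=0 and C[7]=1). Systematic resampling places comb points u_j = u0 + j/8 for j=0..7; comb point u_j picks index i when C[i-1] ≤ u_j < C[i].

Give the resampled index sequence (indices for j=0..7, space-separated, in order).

0 2 2 4 4 5 7 7

C = [3/34, 2/17, 13/34, 13/34, 10/17, 27/34, 27/34, 1]
j=0: u_0=5/96 ∈ [0, 3/34) → index 0
j=1: u_1=17/96 ∈ [2/17, 13/34) → index 2
j=2: u_2=29/96 ∈ [2/17, 13/34) → index 2
j=3: u_3=41/96 ∈ [13/34, 10/17) → index 4
j=4: u_4=53/96 ∈ [13/34, 10/17) → index 4
j=5: u_5=65/96 ∈ [10/17, 27/34) → index 5
j=6: u_6=77/96 ∈ [27/34, 1) → index 7
j=7: u_7=89/96 ∈ [27/34, 1) → index 7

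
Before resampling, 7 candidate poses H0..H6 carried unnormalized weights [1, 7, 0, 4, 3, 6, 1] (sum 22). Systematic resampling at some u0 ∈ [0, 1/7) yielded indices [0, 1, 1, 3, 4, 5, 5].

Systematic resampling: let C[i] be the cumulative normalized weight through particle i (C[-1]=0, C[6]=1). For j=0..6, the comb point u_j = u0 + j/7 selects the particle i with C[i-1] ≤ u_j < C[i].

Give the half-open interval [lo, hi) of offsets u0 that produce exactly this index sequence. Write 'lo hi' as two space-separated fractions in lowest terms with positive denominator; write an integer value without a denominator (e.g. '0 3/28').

C = [1/22, 4/11, 4/11, 6/11, 15/22, 21/22, 1]
j=0 picked index 0: u0 ∈ [0, 1/22)
j=1 picked index 1: u0 ∈ [-15/154, 17/77)
j=2 picked index 1: u0 ∈ [-37/154, 6/77)
j=3 picked index 3: u0 ∈ [-5/77, 9/77)
j=4 picked index 4: u0 ∈ [-2/77, 17/154)
j=5 picked index 5: u0 ∈ [-5/154, 37/154)
j=6 picked index 5: u0 ∈ [-27/154, 15/154)
intersection: [0, 1/22)

0 1/22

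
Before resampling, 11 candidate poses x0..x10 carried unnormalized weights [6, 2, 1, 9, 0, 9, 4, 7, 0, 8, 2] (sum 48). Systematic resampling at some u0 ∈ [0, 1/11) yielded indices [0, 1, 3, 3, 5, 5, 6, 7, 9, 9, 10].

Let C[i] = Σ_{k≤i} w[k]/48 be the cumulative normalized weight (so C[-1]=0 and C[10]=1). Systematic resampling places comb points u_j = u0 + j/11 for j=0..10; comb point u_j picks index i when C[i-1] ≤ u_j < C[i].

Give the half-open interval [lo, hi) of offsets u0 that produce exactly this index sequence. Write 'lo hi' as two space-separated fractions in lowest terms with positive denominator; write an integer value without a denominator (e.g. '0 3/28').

17/264 5/66

C = [1/8, 1/6, 3/16, 3/8, 3/8, 9/16, 31/48, 19/24, 19/24, 23/24, 1]
j=0 picked index 0: u0 ∈ [0, 1/8)
j=1 picked index 1: u0 ∈ [3/88, 5/66)
j=2 picked index 3: u0 ∈ [1/176, 17/88)
j=3 picked index 3: u0 ∈ [-15/176, 9/88)
j=4 picked index 5: u0 ∈ [1/88, 35/176)
j=5 picked index 5: u0 ∈ [-7/88, 19/176)
j=6 picked index 6: u0 ∈ [3/176, 53/528)
j=7 picked index 7: u0 ∈ [5/528, 41/264)
j=8 picked index 9: u0 ∈ [17/264, 61/264)
j=9 picked index 9: u0 ∈ [-7/264, 37/264)
j=10 picked index 10: u0 ∈ [13/264, 1/11)
intersection: [17/264, 5/66)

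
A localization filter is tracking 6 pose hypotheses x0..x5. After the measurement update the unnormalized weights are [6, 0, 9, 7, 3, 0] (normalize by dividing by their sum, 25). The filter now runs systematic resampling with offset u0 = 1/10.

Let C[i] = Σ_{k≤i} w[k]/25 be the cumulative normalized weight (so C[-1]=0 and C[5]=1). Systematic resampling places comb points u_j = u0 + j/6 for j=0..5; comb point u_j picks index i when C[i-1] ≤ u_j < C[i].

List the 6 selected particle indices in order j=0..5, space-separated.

C = [6/25, 6/25, 3/5, 22/25, 1, 1]
j=0: u_0=1/10 ∈ [0, 6/25) → index 0
j=1: u_1=4/15 ∈ [6/25, 3/5) → index 2
j=2: u_2=13/30 ∈ [6/25, 3/5) → index 2
j=3: u_3=3/5 ∈ [3/5, 22/25) → index 3
j=4: u_4=23/30 ∈ [3/5, 22/25) → index 3
j=5: u_5=14/15 ∈ [22/25, 1) → index 4

0 2 2 3 3 4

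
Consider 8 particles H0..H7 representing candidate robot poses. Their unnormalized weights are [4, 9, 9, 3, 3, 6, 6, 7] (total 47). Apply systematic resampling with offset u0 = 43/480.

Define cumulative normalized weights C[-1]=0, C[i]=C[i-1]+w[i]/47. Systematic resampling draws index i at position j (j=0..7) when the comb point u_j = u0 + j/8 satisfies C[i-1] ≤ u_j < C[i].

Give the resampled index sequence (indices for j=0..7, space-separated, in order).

1 1 2 2 4 5 6 7

C = [4/47, 13/47, 22/47, 25/47, 28/47, 34/47, 40/47, 1]
j=0: u_0=43/480 ∈ [4/47, 13/47) → index 1
j=1: u_1=103/480 ∈ [4/47, 13/47) → index 1
j=2: u_2=163/480 ∈ [13/47, 22/47) → index 2
j=3: u_3=223/480 ∈ [13/47, 22/47) → index 2
j=4: u_4=283/480 ∈ [25/47, 28/47) → index 4
j=5: u_5=343/480 ∈ [28/47, 34/47) → index 5
j=6: u_6=403/480 ∈ [34/47, 40/47) → index 6
j=7: u_7=463/480 ∈ [40/47, 1) → index 7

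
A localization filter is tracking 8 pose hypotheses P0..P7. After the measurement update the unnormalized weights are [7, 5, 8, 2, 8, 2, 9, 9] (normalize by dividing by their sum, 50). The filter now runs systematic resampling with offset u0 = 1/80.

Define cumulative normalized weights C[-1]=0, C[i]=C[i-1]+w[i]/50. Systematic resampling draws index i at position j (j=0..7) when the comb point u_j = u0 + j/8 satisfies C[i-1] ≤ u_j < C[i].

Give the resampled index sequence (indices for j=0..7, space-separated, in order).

0 0 2 2 4 5 6 7

C = [7/50, 6/25, 2/5, 11/25, 3/5, 16/25, 41/50, 1]
j=0: u_0=1/80 ∈ [0, 7/50) → index 0
j=1: u_1=11/80 ∈ [0, 7/50) → index 0
j=2: u_2=21/80 ∈ [6/25, 2/5) → index 2
j=3: u_3=31/80 ∈ [6/25, 2/5) → index 2
j=4: u_4=41/80 ∈ [11/25, 3/5) → index 4
j=5: u_5=51/80 ∈ [3/5, 16/25) → index 5
j=6: u_6=61/80 ∈ [16/25, 41/50) → index 6
j=7: u_7=71/80 ∈ [41/50, 1) → index 7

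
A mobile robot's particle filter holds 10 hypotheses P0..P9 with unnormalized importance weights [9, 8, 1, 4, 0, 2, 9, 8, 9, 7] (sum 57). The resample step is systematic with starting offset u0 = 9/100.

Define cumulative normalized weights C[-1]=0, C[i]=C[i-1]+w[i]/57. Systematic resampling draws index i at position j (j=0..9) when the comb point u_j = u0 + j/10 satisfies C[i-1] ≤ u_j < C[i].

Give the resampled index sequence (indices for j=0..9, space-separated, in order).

C = [3/19, 17/57, 6/19, 22/57, 22/57, 8/19, 11/19, 41/57, 50/57, 1]
j=0: u_0=9/100 ∈ [0, 3/19) → index 0
j=1: u_1=19/100 ∈ [3/19, 17/57) → index 1
j=2: u_2=29/100 ∈ [3/19, 17/57) → index 1
j=3: u_3=39/100 ∈ [22/57, 8/19) → index 5
j=4: u_4=49/100 ∈ [8/19, 11/19) → index 6
j=5: u_5=59/100 ∈ [11/19, 41/57) → index 7
j=6: u_6=69/100 ∈ [11/19, 41/57) → index 7
j=7: u_7=79/100 ∈ [41/57, 50/57) → index 8
j=8: u_8=89/100 ∈ [50/57, 1) → index 9
j=9: u_9=99/100 ∈ [50/57, 1) → index 9

0 1 1 5 6 7 7 8 9 9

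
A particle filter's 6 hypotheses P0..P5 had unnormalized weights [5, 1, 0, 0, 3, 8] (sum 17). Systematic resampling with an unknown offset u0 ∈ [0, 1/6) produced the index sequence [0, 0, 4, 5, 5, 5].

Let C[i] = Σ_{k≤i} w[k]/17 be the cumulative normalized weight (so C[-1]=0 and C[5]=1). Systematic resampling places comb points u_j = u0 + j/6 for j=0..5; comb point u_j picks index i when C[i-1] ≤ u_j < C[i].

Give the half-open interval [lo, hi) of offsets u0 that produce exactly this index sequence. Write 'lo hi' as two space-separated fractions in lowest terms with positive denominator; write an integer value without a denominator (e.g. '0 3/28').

C = [5/17, 6/17, 6/17, 6/17, 9/17, 1]
j=0 picked index 0: u0 ∈ [0, 5/17)
j=1 picked index 0: u0 ∈ [-1/6, 13/102)
j=2 picked index 4: u0 ∈ [1/51, 10/51)
j=3 picked index 5: u0 ∈ [1/34, 1/2)
j=4 picked index 5: u0 ∈ [-7/51, 1/3)
j=5 picked index 5: u0 ∈ [-31/102, 1/6)
intersection: [1/34, 13/102)

1/34 13/102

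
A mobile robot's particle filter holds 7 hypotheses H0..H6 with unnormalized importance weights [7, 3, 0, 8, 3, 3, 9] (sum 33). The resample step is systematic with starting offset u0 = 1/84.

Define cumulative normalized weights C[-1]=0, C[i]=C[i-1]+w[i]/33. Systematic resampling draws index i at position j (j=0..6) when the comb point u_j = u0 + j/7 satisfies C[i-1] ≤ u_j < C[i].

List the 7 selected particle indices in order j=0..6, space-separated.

C = [7/33, 10/33, 10/33, 6/11, 7/11, 8/11, 1]
j=0: u_0=1/84 ∈ [0, 7/33) → index 0
j=1: u_1=13/84 ∈ [0, 7/33) → index 0
j=2: u_2=25/84 ∈ [7/33, 10/33) → index 1
j=3: u_3=37/84 ∈ [10/33, 6/11) → index 3
j=4: u_4=7/12 ∈ [6/11, 7/11) → index 4
j=5: u_5=61/84 ∈ [7/11, 8/11) → index 5
j=6: u_6=73/84 ∈ [8/11, 1) → index 6

0 0 1 3 4 5 6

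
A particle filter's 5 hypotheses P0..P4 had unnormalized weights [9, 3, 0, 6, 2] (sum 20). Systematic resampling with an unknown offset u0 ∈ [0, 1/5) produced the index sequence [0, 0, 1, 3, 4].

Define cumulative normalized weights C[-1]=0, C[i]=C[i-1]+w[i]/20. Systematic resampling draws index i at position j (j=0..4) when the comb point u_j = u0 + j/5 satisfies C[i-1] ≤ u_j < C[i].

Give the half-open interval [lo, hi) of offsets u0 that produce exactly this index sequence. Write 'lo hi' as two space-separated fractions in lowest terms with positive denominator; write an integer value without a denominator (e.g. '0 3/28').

1/10 1/5

C = [9/20, 3/5, 3/5, 9/10, 1]
j=0 picked index 0: u0 ∈ [0, 9/20)
j=1 picked index 0: u0 ∈ [-1/5, 1/4)
j=2 picked index 1: u0 ∈ [1/20, 1/5)
j=3 picked index 3: u0 ∈ [0, 3/10)
j=4 picked index 4: u0 ∈ [1/10, 1/5)
intersection: [1/10, 1/5)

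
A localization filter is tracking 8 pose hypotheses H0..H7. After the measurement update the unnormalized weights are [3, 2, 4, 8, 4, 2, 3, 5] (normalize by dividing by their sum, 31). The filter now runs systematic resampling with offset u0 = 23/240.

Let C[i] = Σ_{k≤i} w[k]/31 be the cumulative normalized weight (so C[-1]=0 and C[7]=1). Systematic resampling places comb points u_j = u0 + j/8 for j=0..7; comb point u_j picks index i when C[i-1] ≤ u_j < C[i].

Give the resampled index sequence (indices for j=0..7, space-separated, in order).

C = [3/31, 5/31, 9/31, 17/31, 21/31, 23/31, 26/31, 1]
j=0: u_0=23/240 ∈ [0, 3/31) → index 0
j=1: u_1=53/240 ∈ [5/31, 9/31) → index 2
j=2: u_2=83/240 ∈ [9/31, 17/31) → index 3
j=3: u_3=113/240 ∈ [9/31, 17/31) → index 3
j=4: u_4=143/240 ∈ [17/31, 21/31) → index 4
j=5: u_5=173/240 ∈ [21/31, 23/31) → index 5
j=6: u_6=203/240 ∈ [26/31, 1) → index 7
j=7: u_7=233/240 ∈ [26/31, 1) → index 7

0 2 3 3 4 5 7 7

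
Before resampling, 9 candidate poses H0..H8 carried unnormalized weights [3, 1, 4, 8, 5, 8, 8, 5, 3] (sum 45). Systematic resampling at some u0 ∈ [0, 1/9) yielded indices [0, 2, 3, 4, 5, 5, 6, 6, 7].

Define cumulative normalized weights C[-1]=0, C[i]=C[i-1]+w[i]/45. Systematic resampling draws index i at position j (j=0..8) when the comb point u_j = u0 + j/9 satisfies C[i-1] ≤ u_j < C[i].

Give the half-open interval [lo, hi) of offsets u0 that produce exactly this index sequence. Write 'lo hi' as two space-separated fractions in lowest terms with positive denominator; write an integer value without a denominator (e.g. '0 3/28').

1/45 2/45

C = [1/15, 4/45, 8/45, 16/45, 7/15, 29/45, 37/45, 14/15, 1]
j=0 picked index 0: u0 ∈ [0, 1/15)
j=1 picked index 2: u0 ∈ [-1/45, 1/15)
j=2 picked index 3: u0 ∈ [-2/45, 2/15)
j=3 picked index 4: u0 ∈ [1/45, 2/15)
j=4 picked index 5: u0 ∈ [1/45, 1/5)
j=5 picked index 5: u0 ∈ [-4/45, 4/45)
j=6 picked index 6: u0 ∈ [-1/45, 7/45)
j=7 picked index 6: u0 ∈ [-2/15, 2/45)
j=8 picked index 7: u0 ∈ [-1/15, 2/45)
intersection: [1/45, 2/45)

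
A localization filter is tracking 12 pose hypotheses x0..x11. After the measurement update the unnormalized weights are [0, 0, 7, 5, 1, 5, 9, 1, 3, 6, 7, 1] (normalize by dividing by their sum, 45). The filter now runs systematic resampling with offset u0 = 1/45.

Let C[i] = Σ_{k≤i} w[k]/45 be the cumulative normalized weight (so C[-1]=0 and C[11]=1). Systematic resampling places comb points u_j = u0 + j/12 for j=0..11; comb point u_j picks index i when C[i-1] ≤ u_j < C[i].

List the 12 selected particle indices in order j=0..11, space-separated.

2 2 3 4 5 6 6 7 9 9 10 10

C = [0, 0, 7/45, 4/15, 13/45, 2/5, 3/5, 28/45, 31/45, 37/45, 44/45, 1]
j=0: u_0=1/45 ∈ [0, 7/45) → index 2
j=1: u_1=19/180 ∈ [0, 7/45) → index 2
j=2: u_2=17/90 ∈ [7/45, 4/15) → index 3
j=3: u_3=49/180 ∈ [4/15, 13/45) → index 4
j=4: u_4=16/45 ∈ [13/45, 2/5) → index 5
j=5: u_5=79/180 ∈ [2/5, 3/5) → index 6
j=6: u_6=47/90 ∈ [2/5, 3/5) → index 6
j=7: u_7=109/180 ∈ [3/5, 28/45) → index 7
j=8: u_8=31/45 ∈ [31/45, 37/45) → index 9
j=9: u_9=139/180 ∈ [31/45, 37/45) → index 9
j=10: u_10=77/90 ∈ [37/45, 44/45) → index 10
j=11: u_11=169/180 ∈ [37/45, 44/45) → index 10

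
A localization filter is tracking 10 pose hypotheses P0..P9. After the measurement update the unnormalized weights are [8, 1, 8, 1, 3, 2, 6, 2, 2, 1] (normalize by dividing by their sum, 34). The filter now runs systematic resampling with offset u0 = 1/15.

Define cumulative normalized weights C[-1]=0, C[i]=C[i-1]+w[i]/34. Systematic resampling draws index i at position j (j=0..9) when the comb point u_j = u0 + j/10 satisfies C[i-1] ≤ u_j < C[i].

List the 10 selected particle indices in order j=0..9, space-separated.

0 0 2 2 2 4 5 6 7 8

C = [4/17, 9/34, 1/2, 9/17, 21/34, 23/34, 29/34, 31/34, 33/34, 1]
j=0: u_0=1/15 ∈ [0, 4/17) → index 0
j=1: u_1=1/6 ∈ [0, 4/17) → index 0
j=2: u_2=4/15 ∈ [9/34, 1/2) → index 2
j=3: u_3=11/30 ∈ [9/34, 1/2) → index 2
j=4: u_4=7/15 ∈ [9/34, 1/2) → index 2
j=5: u_5=17/30 ∈ [9/17, 21/34) → index 4
j=6: u_6=2/3 ∈ [21/34, 23/34) → index 5
j=7: u_7=23/30 ∈ [23/34, 29/34) → index 6
j=8: u_8=13/15 ∈ [29/34, 31/34) → index 7
j=9: u_9=29/30 ∈ [31/34, 33/34) → index 8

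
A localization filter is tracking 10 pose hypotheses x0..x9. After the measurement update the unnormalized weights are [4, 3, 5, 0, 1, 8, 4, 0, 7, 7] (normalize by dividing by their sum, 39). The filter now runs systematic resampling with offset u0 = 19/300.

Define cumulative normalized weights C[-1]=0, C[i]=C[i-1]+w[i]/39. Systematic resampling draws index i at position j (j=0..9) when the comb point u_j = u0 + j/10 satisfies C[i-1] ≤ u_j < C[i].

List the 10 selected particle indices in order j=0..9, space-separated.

C = [4/39, 7/39, 4/13, 4/13, 1/3, 7/13, 25/39, 25/39, 32/39, 1]
j=0: u_0=19/300 ∈ [0, 4/39) → index 0
j=1: u_1=49/300 ∈ [4/39, 7/39) → index 1
j=2: u_2=79/300 ∈ [7/39, 4/13) → index 2
j=3: u_3=109/300 ∈ [1/3, 7/13) → index 5
j=4: u_4=139/300 ∈ [1/3, 7/13) → index 5
j=5: u_5=169/300 ∈ [7/13, 25/39) → index 6
j=6: u_6=199/300 ∈ [25/39, 32/39) → index 8
j=7: u_7=229/300 ∈ [25/39, 32/39) → index 8
j=8: u_8=259/300 ∈ [32/39, 1) → index 9
j=9: u_9=289/300 ∈ [32/39, 1) → index 9

0 1 2 5 5 6 8 8 9 9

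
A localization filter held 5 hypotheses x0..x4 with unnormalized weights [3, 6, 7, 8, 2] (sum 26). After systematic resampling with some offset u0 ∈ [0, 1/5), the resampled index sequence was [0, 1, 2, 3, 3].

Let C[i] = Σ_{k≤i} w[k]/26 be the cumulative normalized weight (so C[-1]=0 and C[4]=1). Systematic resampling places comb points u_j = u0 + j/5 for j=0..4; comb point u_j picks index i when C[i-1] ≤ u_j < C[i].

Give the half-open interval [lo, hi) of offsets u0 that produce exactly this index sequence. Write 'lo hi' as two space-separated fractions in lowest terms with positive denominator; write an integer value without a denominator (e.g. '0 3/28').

C = [3/26, 9/26, 8/13, 12/13, 1]
j=0 picked index 0: u0 ∈ [0, 3/26)
j=1 picked index 1: u0 ∈ [-11/130, 19/130)
j=2 picked index 2: u0 ∈ [-7/130, 14/65)
j=3 picked index 3: u0 ∈ [1/65, 21/65)
j=4 picked index 3: u0 ∈ [-12/65, 8/65)
intersection: [1/65, 3/26)

1/65 3/26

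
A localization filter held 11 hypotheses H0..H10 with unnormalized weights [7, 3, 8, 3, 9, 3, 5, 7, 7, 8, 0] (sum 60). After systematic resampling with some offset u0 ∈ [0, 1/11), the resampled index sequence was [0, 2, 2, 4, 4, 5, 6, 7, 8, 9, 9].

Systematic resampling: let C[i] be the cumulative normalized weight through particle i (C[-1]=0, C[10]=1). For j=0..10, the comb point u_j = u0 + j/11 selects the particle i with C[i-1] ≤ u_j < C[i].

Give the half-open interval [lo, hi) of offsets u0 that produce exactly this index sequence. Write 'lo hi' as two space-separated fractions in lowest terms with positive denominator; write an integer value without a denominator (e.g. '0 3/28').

17/220 29/330

C = [7/60, 1/6, 3/10, 7/20, 1/2, 11/20, 19/30, 3/4, 13/15, 1, 1]
j=0 picked index 0: u0 ∈ [0, 7/60)
j=1 picked index 2: u0 ∈ [5/66, 23/110)
j=2 picked index 2: u0 ∈ [-1/66, 13/110)
j=3 picked index 4: u0 ∈ [17/220, 5/22)
j=4 picked index 4: u0 ∈ [-3/220, 3/22)
j=5 picked index 5: u0 ∈ [1/22, 21/220)
j=6 picked index 6: u0 ∈ [1/220, 29/330)
j=7 picked index 7: u0 ∈ [-1/330, 5/44)
j=8 picked index 8: u0 ∈ [1/44, 23/165)
j=9 picked index 9: u0 ∈ [8/165, 2/11)
j=10 picked index 9: u0 ∈ [-7/165, 1/11)
intersection: [17/220, 29/330)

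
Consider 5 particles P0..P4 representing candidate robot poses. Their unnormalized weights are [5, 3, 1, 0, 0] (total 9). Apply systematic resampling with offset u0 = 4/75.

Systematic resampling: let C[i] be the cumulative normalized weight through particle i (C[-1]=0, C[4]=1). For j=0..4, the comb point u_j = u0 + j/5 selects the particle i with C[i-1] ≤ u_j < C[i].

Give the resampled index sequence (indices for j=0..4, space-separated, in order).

C = [5/9, 8/9, 1, 1, 1]
j=0: u_0=4/75 ∈ [0, 5/9) → index 0
j=1: u_1=19/75 ∈ [0, 5/9) → index 0
j=2: u_2=34/75 ∈ [0, 5/9) → index 0
j=3: u_3=49/75 ∈ [5/9, 8/9) → index 1
j=4: u_4=64/75 ∈ [5/9, 8/9) → index 1

0 0 0 1 1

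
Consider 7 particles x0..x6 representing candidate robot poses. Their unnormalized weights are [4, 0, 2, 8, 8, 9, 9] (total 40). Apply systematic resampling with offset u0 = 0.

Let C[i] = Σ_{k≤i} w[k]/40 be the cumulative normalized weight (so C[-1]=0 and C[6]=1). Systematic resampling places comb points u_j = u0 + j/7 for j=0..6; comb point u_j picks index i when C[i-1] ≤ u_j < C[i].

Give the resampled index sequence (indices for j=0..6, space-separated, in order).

0 2 3 4 5 5 6

C = [1/10, 1/10, 3/20, 7/20, 11/20, 31/40, 1]
j=0: u_0=0 ∈ [0, 1/10) → index 0
j=1: u_1=1/7 ∈ [1/10, 3/20) → index 2
j=2: u_2=2/7 ∈ [3/20, 7/20) → index 3
j=3: u_3=3/7 ∈ [7/20, 11/20) → index 4
j=4: u_4=4/7 ∈ [11/20, 31/40) → index 5
j=5: u_5=5/7 ∈ [11/20, 31/40) → index 5
j=6: u_6=6/7 ∈ [31/40, 1) → index 6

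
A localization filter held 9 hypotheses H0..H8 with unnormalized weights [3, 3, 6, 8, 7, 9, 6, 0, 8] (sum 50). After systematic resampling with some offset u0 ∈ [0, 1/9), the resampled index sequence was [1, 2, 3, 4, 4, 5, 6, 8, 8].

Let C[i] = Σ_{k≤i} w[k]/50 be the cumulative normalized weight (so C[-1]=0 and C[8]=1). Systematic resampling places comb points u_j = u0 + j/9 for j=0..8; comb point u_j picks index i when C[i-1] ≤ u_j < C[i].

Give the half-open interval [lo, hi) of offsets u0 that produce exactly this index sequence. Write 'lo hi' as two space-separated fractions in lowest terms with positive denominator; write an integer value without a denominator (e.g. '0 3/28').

1/15 43/450

C = [3/50, 3/25, 6/25, 2/5, 27/50, 18/25, 21/25, 21/25, 1]
j=0 picked index 1: u0 ∈ [3/50, 3/25)
j=1 picked index 2: u0 ∈ [2/225, 29/225)
j=2 picked index 3: u0 ∈ [4/225, 8/45)
j=3 picked index 4: u0 ∈ [1/15, 31/150)
j=4 picked index 4: u0 ∈ [-2/45, 43/450)
j=5 picked index 5: u0 ∈ [-7/450, 37/225)
j=6 picked index 6: u0 ∈ [4/75, 13/75)
j=7 picked index 8: u0 ∈ [14/225, 2/9)
j=8 picked index 8: u0 ∈ [-11/225, 1/9)
intersection: [1/15, 43/450)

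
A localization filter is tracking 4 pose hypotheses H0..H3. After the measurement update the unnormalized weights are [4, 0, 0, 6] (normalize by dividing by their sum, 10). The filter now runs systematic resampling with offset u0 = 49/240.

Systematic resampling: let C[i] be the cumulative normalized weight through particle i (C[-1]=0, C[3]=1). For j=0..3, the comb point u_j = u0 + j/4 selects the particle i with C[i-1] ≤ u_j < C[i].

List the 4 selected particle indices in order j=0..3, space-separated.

0 3 3 3

C = [2/5, 2/5, 2/5, 1]
j=0: u_0=49/240 ∈ [0, 2/5) → index 0
j=1: u_1=109/240 ∈ [2/5, 1) → index 3
j=2: u_2=169/240 ∈ [2/5, 1) → index 3
j=3: u_3=229/240 ∈ [2/5, 1) → index 3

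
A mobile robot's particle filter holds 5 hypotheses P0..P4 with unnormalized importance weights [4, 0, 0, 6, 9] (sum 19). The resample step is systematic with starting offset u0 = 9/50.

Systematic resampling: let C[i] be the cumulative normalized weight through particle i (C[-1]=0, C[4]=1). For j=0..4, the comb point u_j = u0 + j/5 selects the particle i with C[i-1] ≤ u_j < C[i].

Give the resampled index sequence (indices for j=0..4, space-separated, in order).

0 3 4 4 4

C = [4/19, 4/19, 4/19, 10/19, 1]
j=0: u_0=9/50 ∈ [0, 4/19) → index 0
j=1: u_1=19/50 ∈ [4/19, 10/19) → index 3
j=2: u_2=29/50 ∈ [10/19, 1) → index 4
j=3: u_3=39/50 ∈ [10/19, 1) → index 4
j=4: u_4=49/50 ∈ [10/19, 1) → index 4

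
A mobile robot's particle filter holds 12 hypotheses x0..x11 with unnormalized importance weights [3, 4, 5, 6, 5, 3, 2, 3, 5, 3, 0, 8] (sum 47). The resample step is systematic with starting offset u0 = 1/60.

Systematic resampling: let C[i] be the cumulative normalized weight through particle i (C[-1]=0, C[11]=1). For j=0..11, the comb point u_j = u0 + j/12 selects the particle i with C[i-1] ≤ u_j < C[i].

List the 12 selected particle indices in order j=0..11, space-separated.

C = [3/47, 7/47, 12/47, 18/47, 23/47, 26/47, 28/47, 31/47, 36/47, 39/47, 39/47, 1]
j=0: u_0=1/60 ∈ [0, 3/47) → index 0
j=1: u_1=1/10 ∈ [3/47, 7/47) → index 1
j=2: u_2=11/60 ∈ [7/47, 12/47) → index 2
j=3: u_3=4/15 ∈ [12/47, 18/47) → index 3
j=4: u_4=7/20 ∈ [12/47, 18/47) → index 3
j=5: u_5=13/30 ∈ [18/47, 23/47) → index 4
j=6: u_6=31/60 ∈ [23/47, 26/47) → index 5
j=7: u_7=3/5 ∈ [28/47, 31/47) → index 7
j=8: u_8=41/60 ∈ [31/47, 36/47) → index 8
j=9: u_9=23/30 ∈ [36/47, 39/47) → index 9
j=10: u_10=17/20 ∈ [39/47, 1) → index 11
j=11: u_11=14/15 ∈ [39/47, 1) → index 11

0 1 2 3 3 4 5 7 8 9 11 11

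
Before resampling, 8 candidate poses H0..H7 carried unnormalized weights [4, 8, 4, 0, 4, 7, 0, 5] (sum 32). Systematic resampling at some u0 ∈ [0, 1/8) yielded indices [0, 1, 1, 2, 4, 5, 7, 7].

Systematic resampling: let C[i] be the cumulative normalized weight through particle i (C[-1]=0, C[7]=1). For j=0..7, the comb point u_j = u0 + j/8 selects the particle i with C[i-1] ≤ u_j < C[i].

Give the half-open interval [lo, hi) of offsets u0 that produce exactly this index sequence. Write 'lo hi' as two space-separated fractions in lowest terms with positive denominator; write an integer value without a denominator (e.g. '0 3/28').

3/32 1/8

C = [1/8, 3/8, 1/2, 1/2, 5/8, 27/32, 27/32, 1]
j=0 picked index 0: u0 ∈ [0, 1/8)
j=1 picked index 1: u0 ∈ [0, 1/4)
j=2 picked index 1: u0 ∈ [-1/8, 1/8)
j=3 picked index 2: u0 ∈ [0, 1/8)
j=4 picked index 4: u0 ∈ [0, 1/8)
j=5 picked index 5: u0 ∈ [0, 7/32)
j=6 picked index 7: u0 ∈ [3/32, 1/4)
j=7 picked index 7: u0 ∈ [-1/32, 1/8)
intersection: [3/32, 1/8)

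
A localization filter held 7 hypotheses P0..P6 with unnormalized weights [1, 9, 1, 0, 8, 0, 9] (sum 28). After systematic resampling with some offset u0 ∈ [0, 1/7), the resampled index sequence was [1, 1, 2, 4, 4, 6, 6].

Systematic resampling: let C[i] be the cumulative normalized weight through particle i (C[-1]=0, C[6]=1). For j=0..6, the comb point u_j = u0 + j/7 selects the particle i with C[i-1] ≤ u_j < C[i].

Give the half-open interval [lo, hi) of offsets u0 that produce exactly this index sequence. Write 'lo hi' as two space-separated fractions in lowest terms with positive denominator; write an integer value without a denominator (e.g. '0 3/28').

C = [1/28, 5/14, 11/28, 11/28, 19/28, 19/28, 1]
j=0 picked index 1: u0 ∈ [1/28, 5/14)
j=1 picked index 1: u0 ∈ [-3/28, 3/14)
j=2 picked index 2: u0 ∈ [1/14, 3/28)
j=3 picked index 4: u0 ∈ [-1/28, 1/4)
j=4 picked index 4: u0 ∈ [-5/28, 3/28)
j=5 picked index 6: u0 ∈ [-1/28, 2/7)
j=6 picked index 6: u0 ∈ [-5/28, 1/7)
intersection: [1/14, 3/28)

1/14 3/28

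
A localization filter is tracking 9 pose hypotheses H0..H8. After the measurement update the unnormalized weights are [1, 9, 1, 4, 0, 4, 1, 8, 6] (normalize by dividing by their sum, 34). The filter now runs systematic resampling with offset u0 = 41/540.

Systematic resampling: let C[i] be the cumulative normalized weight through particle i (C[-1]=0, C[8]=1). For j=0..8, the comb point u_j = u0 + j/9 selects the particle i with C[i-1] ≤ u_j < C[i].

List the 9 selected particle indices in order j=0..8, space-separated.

C = [1/34, 5/17, 11/34, 15/34, 15/34, 19/34, 10/17, 14/17, 1]
j=0: u_0=41/540 ∈ [1/34, 5/17) → index 1
j=1: u_1=101/540 ∈ [1/34, 5/17) → index 1
j=2: u_2=161/540 ∈ [5/17, 11/34) → index 2
j=3: u_3=221/540 ∈ [11/34, 15/34) → index 3
j=4: u_4=281/540 ∈ [15/34, 19/34) → index 5
j=5: u_5=341/540 ∈ [10/17, 14/17) → index 7
j=6: u_6=401/540 ∈ [10/17, 14/17) → index 7
j=7: u_7=461/540 ∈ [14/17, 1) → index 8
j=8: u_8=521/540 ∈ [14/17, 1) → index 8

1 1 2 3 5 7 7 8 8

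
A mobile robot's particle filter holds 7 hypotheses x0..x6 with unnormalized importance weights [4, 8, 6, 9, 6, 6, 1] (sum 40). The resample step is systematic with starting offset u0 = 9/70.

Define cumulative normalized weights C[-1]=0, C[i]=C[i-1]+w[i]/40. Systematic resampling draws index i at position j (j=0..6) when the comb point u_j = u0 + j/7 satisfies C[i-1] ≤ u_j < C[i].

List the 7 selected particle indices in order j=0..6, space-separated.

C = [1/10, 3/10, 9/20, 27/40, 33/40, 39/40, 1]
j=0: u_0=9/70 ∈ [1/10, 3/10) → index 1
j=1: u_1=19/70 ∈ [1/10, 3/10) → index 1
j=2: u_2=29/70 ∈ [3/10, 9/20) → index 2
j=3: u_3=39/70 ∈ [9/20, 27/40) → index 3
j=4: u_4=7/10 ∈ [27/40, 33/40) → index 4
j=5: u_5=59/70 ∈ [33/40, 39/40) → index 5
j=6: u_6=69/70 ∈ [39/40, 1) → index 6

1 1 2 3 4 5 6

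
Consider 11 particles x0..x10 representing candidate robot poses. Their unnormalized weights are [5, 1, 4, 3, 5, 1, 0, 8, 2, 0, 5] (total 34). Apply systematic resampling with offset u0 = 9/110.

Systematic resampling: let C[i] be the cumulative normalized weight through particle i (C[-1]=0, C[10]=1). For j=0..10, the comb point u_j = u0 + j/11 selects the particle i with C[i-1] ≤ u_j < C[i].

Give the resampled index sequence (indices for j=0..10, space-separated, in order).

0 1 2 3 4 5 7 7 8 10 10

C = [5/34, 3/17, 5/17, 13/34, 9/17, 19/34, 19/34, 27/34, 29/34, 29/34, 1]
j=0: u_0=9/110 ∈ [0, 5/34) → index 0
j=1: u_1=19/110 ∈ [5/34, 3/17) → index 1
j=2: u_2=29/110 ∈ [3/17, 5/17) → index 2
j=3: u_3=39/110 ∈ [5/17, 13/34) → index 3
j=4: u_4=49/110 ∈ [13/34, 9/17) → index 4
j=5: u_5=59/110 ∈ [9/17, 19/34) → index 5
j=6: u_6=69/110 ∈ [19/34, 27/34) → index 7
j=7: u_7=79/110 ∈ [19/34, 27/34) → index 7
j=8: u_8=89/110 ∈ [27/34, 29/34) → index 8
j=9: u_9=9/10 ∈ [29/34, 1) → index 10
j=10: u_10=109/110 ∈ [29/34, 1) → index 10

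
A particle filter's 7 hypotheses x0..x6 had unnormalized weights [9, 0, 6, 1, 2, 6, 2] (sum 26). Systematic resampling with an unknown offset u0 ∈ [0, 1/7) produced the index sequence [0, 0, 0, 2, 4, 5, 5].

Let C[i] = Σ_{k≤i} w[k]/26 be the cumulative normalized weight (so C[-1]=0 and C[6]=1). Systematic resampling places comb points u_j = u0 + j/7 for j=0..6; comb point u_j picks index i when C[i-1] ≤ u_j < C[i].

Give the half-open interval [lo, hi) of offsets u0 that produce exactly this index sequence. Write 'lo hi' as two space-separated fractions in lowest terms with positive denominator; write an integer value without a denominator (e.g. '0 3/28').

4/91 11/182

C = [9/26, 9/26, 15/26, 8/13, 9/13, 12/13, 1]
j=0 picked index 0: u0 ∈ [0, 9/26)
j=1 picked index 0: u0 ∈ [-1/7, 37/182)
j=2 picked index 0: u0 ∈ [-2/7, 11/182)
j=3 picked index 2: u0 ∈ [-15/182, 27/182)
j=4 picked index 4: u0 ∈ [4/91, 11/91)
j=5 picked index 5: u0 ∈ [-2/91, 19/91)
j=6 picked index 5: u0 ∈ [-15/91, 6/91)
intersection: [4/91, 11/182)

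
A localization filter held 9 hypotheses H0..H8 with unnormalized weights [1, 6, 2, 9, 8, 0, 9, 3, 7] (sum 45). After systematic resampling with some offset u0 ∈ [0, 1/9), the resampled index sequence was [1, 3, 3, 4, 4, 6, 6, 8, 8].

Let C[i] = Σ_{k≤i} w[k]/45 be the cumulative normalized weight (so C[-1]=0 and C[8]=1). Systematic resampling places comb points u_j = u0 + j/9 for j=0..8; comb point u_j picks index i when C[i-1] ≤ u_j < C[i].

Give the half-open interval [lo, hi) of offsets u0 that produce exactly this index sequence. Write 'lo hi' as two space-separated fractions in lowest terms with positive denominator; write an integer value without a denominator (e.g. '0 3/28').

C = [1/45, 7/45, 1/5, 2/5, 26/45, 26/45, 7/9, 38/45, 1]
j=0 picked index 1: u0 ∈ [1/45, 7/45)
j=1 picked index 3: u0 ∈ [4/45, 13/45)
j=2 picked index 3: u0 ∈ [-1/45, 8/45)
j=3 picked index 4: u0 ∈ [1/15, 11/45)
j=4 picked index 4: u0 ∈ [-2/45, 2/15)
j=5 picked index 6: u0 ∈ [1/45, 2/9)
j=6 picked index 6: u0 ∈ [-4/45, 1/9)
j=7 picked index 8: u0 ∈ [1/15, 2/9)
j=8 picked index 8: u0 ∈ [-2/45, 1/9)
intersection: [4/45, 1/9)

4/45 1/9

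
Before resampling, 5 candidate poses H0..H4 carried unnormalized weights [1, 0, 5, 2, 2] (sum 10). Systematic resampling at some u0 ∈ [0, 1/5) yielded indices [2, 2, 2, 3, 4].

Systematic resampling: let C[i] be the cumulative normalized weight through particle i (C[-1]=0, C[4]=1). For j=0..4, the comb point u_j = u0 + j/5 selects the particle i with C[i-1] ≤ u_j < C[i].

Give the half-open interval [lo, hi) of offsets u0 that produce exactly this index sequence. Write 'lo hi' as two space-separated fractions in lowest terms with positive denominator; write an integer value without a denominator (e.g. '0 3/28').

1/10 1/5

C = [1/10, 1/10, 3/5, 4/5, 1]
j=0 picked index 2: u0 ∈ [1/10, 3/5)
j=1 picked index 2: u0 ∈ [-1/10, 2/5)
j=2 picked index 2: u0 ∈ [-3/10, 1/5)
j=3 picked index 3: u0 ∈ [0, 1/5)
j=4 picked index 4: u0 ∈ [0, 1/5)
intersection: [1/10, 1/5)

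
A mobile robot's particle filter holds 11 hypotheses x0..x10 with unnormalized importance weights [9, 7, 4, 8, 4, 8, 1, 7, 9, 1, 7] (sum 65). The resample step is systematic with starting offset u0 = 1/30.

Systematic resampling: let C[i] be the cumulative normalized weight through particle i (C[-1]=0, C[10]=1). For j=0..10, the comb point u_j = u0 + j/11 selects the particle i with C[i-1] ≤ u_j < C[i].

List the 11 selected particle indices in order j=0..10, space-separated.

0 0 1 2 3 4 5 7 8 8 10

C = [9/65, 16/65, 4/13, 28/65, 32/65, 8/13, 41/65, 48/65, 57/65, 58/65, 1]
j=0: u_0=1/30 ∈ [0, 9/65) → index 0
j=1: u_1=41/330 ∈ [0, 9/65) → index 0
j=2: u_2=71/330 ∈ [9/65, 16/65) → index 1
j=3: u_3=101/330 ∈ [16/65, 4/13) → index 2
j=4: u_4=131/330 ∈ [4/13, 28/65) → index 3
j=5: u_5=161/330 ∈ [28/65, 32/65) → index 4
j=6: u_6=191/330 ∈ [32/65, 8/13) → index 5
j=7: u_7=221/330 ∈ [41/65, 48/65) → index 7
j=8: u_8=251/330 ∈ [48/65, 57/65) → index 8
j=9: u_9=281/330 ∈ [48/65, 57/65) → index 8
j=10: u_10=311/330 ∈ [58/65, 1) → index 10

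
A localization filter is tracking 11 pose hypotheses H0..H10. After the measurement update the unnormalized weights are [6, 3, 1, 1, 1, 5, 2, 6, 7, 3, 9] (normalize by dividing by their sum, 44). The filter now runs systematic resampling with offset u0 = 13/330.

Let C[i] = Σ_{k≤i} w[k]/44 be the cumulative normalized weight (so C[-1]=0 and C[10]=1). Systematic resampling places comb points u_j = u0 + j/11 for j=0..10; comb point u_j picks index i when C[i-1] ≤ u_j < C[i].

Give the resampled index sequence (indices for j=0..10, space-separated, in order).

C = [3/22, 9/44, 5/22, 1/4, 3/11, 17/44, 19/44, 25/44, 8/11, 35/44, 1]
j=0: u_0=13/330 ∈ [0, 3/22) → index 0
j=1: u_1=43/330 ∈ [0, 3/22) → index 0
j=2: u_2=73/330 ∈ [9/44, 5/22) → index 2
j=3: u_3=103/330 ∈ [3/11, 17/44) → index 5
j=4: u_4=133/330 ∈ [17/44, 19/44) → index 6
j=5: u_5=163/330 ∈ [19/44, 25/44) → index 7
j=6: u_6=193/330 ∈ [25/44, 8/11) → index 8
j=7: u_7=223/330 ∈ [25/44, 8/11) → index 8
j=8: u_8=23/30 ∈ [8/11, 35/44) → index 9
j=9: u_9=283/330 ∈ [35/44, 1) → index 10
j=10: u_10=313/330 ∈ [35/44, 1) → index 10

0 0 2 5 6 7 8 8 9 10 10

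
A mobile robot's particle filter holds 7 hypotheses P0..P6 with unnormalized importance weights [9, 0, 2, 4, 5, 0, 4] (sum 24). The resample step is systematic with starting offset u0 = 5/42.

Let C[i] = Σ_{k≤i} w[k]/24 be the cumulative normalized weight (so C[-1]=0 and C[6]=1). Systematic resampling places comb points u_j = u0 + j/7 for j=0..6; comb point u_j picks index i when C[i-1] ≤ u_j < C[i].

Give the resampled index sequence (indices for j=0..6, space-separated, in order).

0 0 2 3 4 6 6

C = [3/8, 3/8, 11/24, 5/8, 5/6, 5/6, 1]
j=0: u_0=5/42 ∈ [0, 3/8) → index 0
j=1: u_1=11/42 ∈ [0, 3/8) → index 0
j=2: u_2=17/42 ∈ [3/8, 11/24) → index 2
j=3: u_3=23/42 ∈ [11/24, 5/8) → index 3
j=4: u_4=29/42 ∈ [5/8, 5/6) → index 4
j=5: u_5=5/6 ∈ [5/6, 1) → index 6
j=6: u_6=41/42 ∈ [5/6, 1) → index 6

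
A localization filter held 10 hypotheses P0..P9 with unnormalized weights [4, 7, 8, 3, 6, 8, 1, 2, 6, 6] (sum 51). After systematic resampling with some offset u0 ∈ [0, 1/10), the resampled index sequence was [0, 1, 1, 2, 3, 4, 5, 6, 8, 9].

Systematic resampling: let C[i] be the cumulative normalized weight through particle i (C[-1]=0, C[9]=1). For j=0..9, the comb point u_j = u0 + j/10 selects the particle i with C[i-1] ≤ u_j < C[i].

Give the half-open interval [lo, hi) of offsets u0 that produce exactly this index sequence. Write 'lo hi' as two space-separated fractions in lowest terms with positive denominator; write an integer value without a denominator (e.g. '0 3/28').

1/170 4/255

C = [4/51, 11/51, 19/51, 22/51, 28/51, 12/17, 37/51, 13/17, 15/17, 1]
j=0 picked index 0: u0 ∈ [0, 4/51)
j=1 picked index 1: u0 ∈ [-11/510, 59/510)
j=2 picked index 1: u0 ∈ [-31/255, 4/255)
j=3 picked index 2: u0 ∈ [-43/510, 37/510)
j=4 picked index 3: u0 ∈ [-7/255, 8/255)
j=5 picked index 4: u0 ∈ [-7/102, 5/102)
j=6 picked index 5: u0 ∈ [-13/255, 9/85)
j=7 picked index 6: u0 ∈ [1/170, 13/510)
j=8 picked index 8: u0 ∈ [-3/85, 7/85)
j=9 picked index 9: u0 ∈ [-3/170, 1/10)
intersection: [1/170, 4/255)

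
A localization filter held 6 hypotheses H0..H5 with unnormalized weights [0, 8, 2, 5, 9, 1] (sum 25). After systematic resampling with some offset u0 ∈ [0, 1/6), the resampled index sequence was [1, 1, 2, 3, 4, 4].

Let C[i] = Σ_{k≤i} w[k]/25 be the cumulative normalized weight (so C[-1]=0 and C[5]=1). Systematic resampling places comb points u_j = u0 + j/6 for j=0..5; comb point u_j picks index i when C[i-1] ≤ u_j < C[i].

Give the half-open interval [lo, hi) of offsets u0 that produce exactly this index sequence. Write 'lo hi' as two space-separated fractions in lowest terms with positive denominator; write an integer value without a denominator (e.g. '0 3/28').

C = [0, 8/25, 2/5, 3/5, 24/25, 1]
j=0 picked index 1: u0 ∈ [0, 8/25)
j=1 picked index 1: u0 ∈ [-1/6, 23/150)
j=2 picked index 2: u0 ∈ [-1/75, 1/15)
j=3 picked index 3: u0 ∈ [-1/10, 1/10)
j=4 picked index 4: u0 ∈ [-1/15, 22/75)
j=5 picked index 4: u0 ∈ [-7/30, 19/150)
intersection: [0, 1/15)

0 1/15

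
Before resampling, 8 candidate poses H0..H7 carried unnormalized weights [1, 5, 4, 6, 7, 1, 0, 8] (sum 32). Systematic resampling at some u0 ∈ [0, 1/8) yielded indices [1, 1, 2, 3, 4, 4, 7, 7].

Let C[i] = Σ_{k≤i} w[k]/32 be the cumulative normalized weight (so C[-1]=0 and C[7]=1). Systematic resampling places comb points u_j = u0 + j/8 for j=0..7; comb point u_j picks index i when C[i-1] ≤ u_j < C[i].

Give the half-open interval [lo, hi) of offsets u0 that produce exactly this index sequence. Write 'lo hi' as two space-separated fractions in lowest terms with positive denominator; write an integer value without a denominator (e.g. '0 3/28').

1/32 1/16

C = [1/32, 3/16, 5/16, 1/2, 23/32, 3/4, 3/4, 1]
j=0 picked index 1: u0 ∈ [1/32, 3/16)
j=1 picked index 1: u0 ∈ [-3/32, 1/16)
j=2 picked index 2: u0 ∈ [-1/16, 1/16)
j=3 picked index 3: u0 ∈ [-1/16, 1/8)
j=4 picked index 4: u0 ∈ [0, 7/32)
j=5 picked index 4: u0 ∈ [-1/8, 3/32)
j=6 picked index 7: u0 ∈ [0, 1/4)
j=7 picked index 7: u0 ∈ [-1/8, 1/8)
intersection: [1/32, 1/16)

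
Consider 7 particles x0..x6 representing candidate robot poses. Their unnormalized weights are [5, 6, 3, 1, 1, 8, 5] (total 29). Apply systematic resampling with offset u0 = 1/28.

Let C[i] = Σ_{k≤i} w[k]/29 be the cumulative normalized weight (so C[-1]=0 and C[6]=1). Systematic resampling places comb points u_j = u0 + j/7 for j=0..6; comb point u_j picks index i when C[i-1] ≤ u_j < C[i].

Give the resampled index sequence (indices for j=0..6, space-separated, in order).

C = [5/29, 11/29, 14/29, 15/29, 16/29, 24/29, 1]
j=0: u_0=1/28 ∈ [0, 5/29) → index 0
j=1: u_1=5/28 ∈ [5/29, 11/29) → index 1
j=2: u_2=9/28 ∈ [5/29, 11/29) → index 1
j=3: u_3=13/28 ∈ [11/29, 14/29) → index 2
j=4: u_4=17/28 ∈ [16/29, 24/29) → index 5
j=5: u_5=3/4 ∈ [16/29, 24/29) → index 5
j=6: u_6=25/28 ∈ [24/29, 1) → index 6

0 1 1 2 5 5 6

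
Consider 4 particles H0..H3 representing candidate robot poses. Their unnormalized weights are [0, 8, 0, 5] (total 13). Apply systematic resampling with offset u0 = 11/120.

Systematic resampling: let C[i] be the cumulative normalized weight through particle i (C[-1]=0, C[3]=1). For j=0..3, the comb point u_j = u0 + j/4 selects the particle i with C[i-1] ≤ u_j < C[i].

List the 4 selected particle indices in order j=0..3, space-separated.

C = [0, 8/13, 8/13, 1]
j=0: u_0=11/120 ∈ [0, 8/13) → index 1
j=1: u_1=41/120 ∈ [0, 8/13) → index 1
j=2: u_2=71/120 ∈ [0, 8/13) → index 1
j=3: u_3=101/120 ∈ [8/13, 1) → index 3

1 1 1 3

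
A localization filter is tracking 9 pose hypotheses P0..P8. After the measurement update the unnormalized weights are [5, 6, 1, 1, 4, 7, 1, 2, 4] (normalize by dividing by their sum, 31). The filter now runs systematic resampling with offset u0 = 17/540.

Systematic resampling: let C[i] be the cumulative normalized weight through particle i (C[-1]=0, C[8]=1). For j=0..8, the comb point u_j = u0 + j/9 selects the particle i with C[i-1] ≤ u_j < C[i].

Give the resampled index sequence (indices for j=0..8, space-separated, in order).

C = [5/31, 11/31, 12/31, 13/31, 17/31, 24/31, 25/31, 27/31, 1]
j=0: u_0=17/540 ∈ [0, 5/31) → index 0
j=1: u_1=77/540 ∈ [0, 5/31) → index 0
j=2: u_2=137/540 ∈ [5/31, 11/31) → index 1
j=3: u_3=197/540 ∈ [11/31, 12/31) → index 2
j=4: u_4=257/540 ∈ [13/31, 17/31) → index 4
j=5: u_5=317/540 ∈ [17/31, 24/31) → index 5
j=6: u_6=377/540 ∈ [17/31, 24/31) → index 5
j=7: u_7=437/540 ∈ [25/31, 27/31) → index 7
j=8: u_8=497/540 ∈ [27/31, 1) → index 8

0 0 1 2 4 5 5 7 8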